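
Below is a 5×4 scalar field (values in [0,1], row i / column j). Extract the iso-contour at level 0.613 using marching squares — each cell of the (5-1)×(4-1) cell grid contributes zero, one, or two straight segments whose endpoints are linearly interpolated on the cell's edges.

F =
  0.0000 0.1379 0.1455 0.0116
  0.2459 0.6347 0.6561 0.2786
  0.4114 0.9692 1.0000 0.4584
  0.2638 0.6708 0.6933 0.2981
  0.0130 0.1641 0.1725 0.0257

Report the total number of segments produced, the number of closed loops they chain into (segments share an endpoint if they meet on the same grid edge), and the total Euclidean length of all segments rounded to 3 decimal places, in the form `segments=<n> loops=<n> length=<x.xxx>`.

cell (0,0): code 0100 → (0.956,1.000)–(1.000,0.944)
cell (0,1): code 1100 → (0.916,2.000)–(0.956,1.000)
cell (0,2): code 1000 → (1.000,2.114)–(0.916,2.000)
cell (1,0): code 0110 → (1.000,0.944)–(2.000,0.361)
cell (1,2): code 1001 → (2.000,2.715)–(1.000,2.114)
cell (2,0): code 0110 → (2.000,0.361)–(3.000,0.858)
cell (2,2): code 1001 → (3.000,2.203)–(2.000,2.715)
cell (3,0): code 0010 → (3.000,0.858)–(3.114,1.000)
cell (3,1): code 0011 → (3.114,1.000)–(3.154,2.000)
cell (3,2): code 0001 → (3.154,2.000)–(3.000,2.203)
total: 10 segments, chained into 1 closed loop(s), length Σ = 7.215181

segments=10 loops=1 length=7.215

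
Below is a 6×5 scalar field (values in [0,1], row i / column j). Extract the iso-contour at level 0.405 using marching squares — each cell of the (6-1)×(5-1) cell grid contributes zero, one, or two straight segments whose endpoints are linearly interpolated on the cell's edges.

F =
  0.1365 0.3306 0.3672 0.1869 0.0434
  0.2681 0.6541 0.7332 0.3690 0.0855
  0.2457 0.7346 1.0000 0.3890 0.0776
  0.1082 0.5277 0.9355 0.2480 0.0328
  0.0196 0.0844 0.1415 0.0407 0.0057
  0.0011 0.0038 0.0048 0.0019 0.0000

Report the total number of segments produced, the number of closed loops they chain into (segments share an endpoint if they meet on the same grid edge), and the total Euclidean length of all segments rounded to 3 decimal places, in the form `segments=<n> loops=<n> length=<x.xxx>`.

cell (0,0): code 0100 → (0.230,1.000)–(1.000,0.355)
cell (0,1): code 1100 → (0.103,2.000)–(0.230,1.000)
cell (0,2): code 1000 → (1.000,2.901)–(0.103,2.000)
cell (1,0): code 0110 → (1.000,0.355)–(2.000,0.326)
cell (1,2): code 1001 → (2.000,2.974)–(1.000,2.901)
cell (2,0): code 0110 → (2.000,0.326)–(3.000,0.708)
cell (2,2): code 1001 → (3.000,2.772)–(2.000,2.974)
cell (3,0): code 0010 → (3.000,0.708)–(3.277,1.000)
cell (3,1): code 0011 → (3.277,1.000)–(3.668,2.000)
cell (3,2): code 0001 → (3.668,2.000)–(3.000,2.772)
total: 10 segments, chained into 1 closed loop(s), length Σ = 9.874860

segments=10 loops=1 length=9.875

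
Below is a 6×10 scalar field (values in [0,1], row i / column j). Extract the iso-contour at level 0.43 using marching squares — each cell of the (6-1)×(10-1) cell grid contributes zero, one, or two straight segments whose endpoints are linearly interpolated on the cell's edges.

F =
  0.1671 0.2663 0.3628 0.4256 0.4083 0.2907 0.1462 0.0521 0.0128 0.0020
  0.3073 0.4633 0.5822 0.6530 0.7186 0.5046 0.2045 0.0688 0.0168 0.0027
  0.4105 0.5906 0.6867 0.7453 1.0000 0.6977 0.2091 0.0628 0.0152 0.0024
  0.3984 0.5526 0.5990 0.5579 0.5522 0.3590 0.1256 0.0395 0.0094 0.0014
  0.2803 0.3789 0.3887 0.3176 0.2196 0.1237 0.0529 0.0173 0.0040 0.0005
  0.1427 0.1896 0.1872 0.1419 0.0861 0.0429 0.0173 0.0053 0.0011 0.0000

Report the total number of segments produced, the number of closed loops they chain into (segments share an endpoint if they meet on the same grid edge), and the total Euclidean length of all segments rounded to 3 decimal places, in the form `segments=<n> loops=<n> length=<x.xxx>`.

cell (0,0): code 0100 → (0.831,1.000)–(1.000,0.787)
cell (0,1): code 1100 → (0.306,2.000)–(0.831,1.000)
cell (0,2): code 1100 → (0.019,3.000)–(0.306,2.000)
cell (0,3): code 1100 → (0.070,4.000)–(0.019,3.000)
cell (0,4): code 1100 → (0.651,5.000)–(0.070,4.000)
cell (0,5): code 1000 → (1.000,5.249)–(0.651,5.000)
cell (1,0): code 0110 → (1.000,0.787)–(2.000,0.108)
cell (1,5): code 1001 → (2.000,5.548)–(1.000,5.249)
cell (2,0): code 0110 → (2.000,0.108)–(3.000,0.205)
cell (2,4): code 1011 → (3.000,4.633)–(2.790,5.000)
cell (2,5): code 0001 → (2.790,5.000)–(2.000,5.548)
cell (3,0): code 0010 → (3.000,0.205)–(3.706,1.000)
cell (3,1): code 0011 → (3.706,1.000)–(3.804,2.000)
cell (3,2): code 0011 → (3.804,2.000)–(3.532,3.000)
cell (3,3): code 0011 → (3.532,3.000)–(3.367,4.000)
cell (3,4): code 0001 → (3.367,4.000)–(3.000,4.633)
total: 16 segments, chained into 1 closed loop(s), length Σ = 14.518834

segments=16 loops=1 length=14.519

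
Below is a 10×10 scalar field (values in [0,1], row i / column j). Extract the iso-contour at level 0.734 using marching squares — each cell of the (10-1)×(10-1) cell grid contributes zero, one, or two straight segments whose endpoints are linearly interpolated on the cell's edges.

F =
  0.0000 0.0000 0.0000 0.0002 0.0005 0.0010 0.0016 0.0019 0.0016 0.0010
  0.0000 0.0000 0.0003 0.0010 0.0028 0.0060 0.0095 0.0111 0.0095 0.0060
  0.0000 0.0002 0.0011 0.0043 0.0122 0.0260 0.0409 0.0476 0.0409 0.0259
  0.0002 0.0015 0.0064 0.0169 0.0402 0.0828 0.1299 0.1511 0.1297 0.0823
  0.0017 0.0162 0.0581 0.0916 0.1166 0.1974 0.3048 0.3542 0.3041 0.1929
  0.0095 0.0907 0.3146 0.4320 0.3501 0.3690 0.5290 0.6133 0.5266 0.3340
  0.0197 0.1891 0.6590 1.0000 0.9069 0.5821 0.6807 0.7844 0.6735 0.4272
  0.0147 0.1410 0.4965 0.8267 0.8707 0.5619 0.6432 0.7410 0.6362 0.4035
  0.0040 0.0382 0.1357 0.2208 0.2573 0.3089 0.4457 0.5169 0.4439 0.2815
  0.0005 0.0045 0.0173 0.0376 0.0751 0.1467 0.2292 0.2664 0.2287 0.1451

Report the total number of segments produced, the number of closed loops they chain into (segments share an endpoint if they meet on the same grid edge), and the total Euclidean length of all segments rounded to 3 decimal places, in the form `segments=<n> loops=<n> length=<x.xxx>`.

cell (5,2): code 0100 → (5.532,3.000)–(6.000,2.220)
cell (5,3): code 1100 → (5.689,4.000)–(5.532,3.000)
cell (5,4): code 1000 → (6.000,4.532)–(5.689,4.000)
cell (5,6): code 0100 → (5.705,7.000)–(6.000,6.514)
cell (5,7): code 1000 → (6.000,7.454)–(5.705,7.000)
cell (6,2): code 0110 → (6.000,2.220)–(7.000,2.719)
cell (6,4): code 1001 → (7.000,4.443)–(6.000,4.532)
cell (6,6): code 0110 → (6.000,6.514)–(7.000,6.928)
cell (6,7): code 1001 → (7.000,7.067)–(6.000,7.454)
cell (7,2): code 0010 → (7.000,2.719)–(7.153,3.000)
cell (7,3): code 0011 → (7.153,3.000)–(7.223,4.000)
cell (7,4): code 0001 → (7.223,4.000)–(7.000,4.443)
cell (7,6): code 0010 → (7.000,6.928)–(7.031,7.000)
cell (7,7): code 0001 → (7.031,7.000)–(7.000,7.067)
total: 14 segments, chained into 2 closed loop(s), length Σ = 9.894715

segments=14 loops=2 length=9.895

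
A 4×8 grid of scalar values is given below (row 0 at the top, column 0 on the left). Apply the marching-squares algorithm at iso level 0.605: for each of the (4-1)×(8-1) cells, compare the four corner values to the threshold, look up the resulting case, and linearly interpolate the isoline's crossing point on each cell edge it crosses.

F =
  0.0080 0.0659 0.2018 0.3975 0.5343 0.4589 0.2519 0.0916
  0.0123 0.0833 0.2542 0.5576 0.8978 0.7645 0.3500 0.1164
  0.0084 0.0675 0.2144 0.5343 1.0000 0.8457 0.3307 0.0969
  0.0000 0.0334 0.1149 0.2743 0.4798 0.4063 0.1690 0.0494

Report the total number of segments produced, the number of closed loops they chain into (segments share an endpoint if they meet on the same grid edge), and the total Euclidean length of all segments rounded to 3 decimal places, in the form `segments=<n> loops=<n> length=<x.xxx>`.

cell (0,3): code 0100 → (0.194,4.000)–(1.000,3.139)
cell (0,4): code 1100 → (0.478,5.000)–(0.194,4.000)
cell (0,5): code 1000 → (1.000,5.385)–(0.478,5.000)
cell (1,3): code 0110 → (1.000,3.139)–(2.000,3.152)
cell (1,5): code 1001 → (2.000,5.467)–(1.000,5.385)
cell (2,3): code 0010 → (2.000,3.152)–(2.759,4.000)
cell (2,4): code 0011 → (2.759,4.000)–(2.548,5.000)
cell (2,5): code 0001 → (2.548,5.000)–(2.000,5.467)
total: 8 segments, chained into 1 closed loop(s), length Σ = 7.750788

segments=8 loops=1 length=7.751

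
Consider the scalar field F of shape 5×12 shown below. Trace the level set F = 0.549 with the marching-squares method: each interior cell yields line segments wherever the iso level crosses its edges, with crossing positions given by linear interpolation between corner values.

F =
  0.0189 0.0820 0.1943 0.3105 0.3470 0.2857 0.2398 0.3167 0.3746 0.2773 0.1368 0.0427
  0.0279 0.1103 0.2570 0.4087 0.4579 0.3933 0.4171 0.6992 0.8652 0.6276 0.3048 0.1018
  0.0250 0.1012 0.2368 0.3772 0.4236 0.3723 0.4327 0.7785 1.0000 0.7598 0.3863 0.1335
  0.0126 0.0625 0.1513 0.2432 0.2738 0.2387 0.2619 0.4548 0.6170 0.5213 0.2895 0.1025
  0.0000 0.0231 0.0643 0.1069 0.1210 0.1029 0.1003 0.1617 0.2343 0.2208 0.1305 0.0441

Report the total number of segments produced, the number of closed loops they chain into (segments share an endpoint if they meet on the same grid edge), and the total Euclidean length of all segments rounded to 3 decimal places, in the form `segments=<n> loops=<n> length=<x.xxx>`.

segments=12 loops=1 length=9.336

cell (0,6): code 0100 → (0.607,7.000)–(1.000,6.468)
cell (0,7): code 1100 → (0.355,8.000)–(0.607,7.000)
cell (0,8): code 1100 → (0.776,9.000)–(0.355,8.000)
cell (0,9): code 1000 → (1.000,9.243)–(0.776,9.000)
cell (1,6): code 0110 → (1.000,6.468)–(2.000,6.336)
cell (1,9): code 1001 → (2.000,9.564)–(1.000,9.243)
cell (2,6): code 0010 → (2.000,6.336)–(2.709,7.000)
cell (2,7): code 0111 → (2.709,7.000)–(3.000,7.581)
cell (2,8): code 1011 → (3.000,8.711)–(2.884,9.000)
cell (2,9): code 0001 → (2.884,9.000)–(2.000,9.564)
cell (3,7): code 0010 → (3.000,7.581)–(3.178,8.000)
cell (3,8): code 0001 → (3.178,8.000)–(3.000,8.711)
total: 12 segments, chained into 1 closed loop(s), length Σ = 9.336468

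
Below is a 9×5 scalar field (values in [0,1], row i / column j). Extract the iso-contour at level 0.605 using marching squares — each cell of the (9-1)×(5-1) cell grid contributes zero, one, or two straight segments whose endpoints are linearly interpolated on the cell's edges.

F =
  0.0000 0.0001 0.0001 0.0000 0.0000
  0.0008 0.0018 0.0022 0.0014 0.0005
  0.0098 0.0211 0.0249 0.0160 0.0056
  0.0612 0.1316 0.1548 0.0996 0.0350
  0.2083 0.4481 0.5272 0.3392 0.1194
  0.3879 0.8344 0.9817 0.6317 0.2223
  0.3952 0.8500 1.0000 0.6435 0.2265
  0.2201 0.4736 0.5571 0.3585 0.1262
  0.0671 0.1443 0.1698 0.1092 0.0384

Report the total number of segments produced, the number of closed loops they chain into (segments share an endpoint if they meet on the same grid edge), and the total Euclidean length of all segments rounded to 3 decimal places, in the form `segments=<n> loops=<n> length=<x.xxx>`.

cell (4,0): code 0100 → (4.406,1.000)–(5.000,0.486)
cell (4,1): code 1100 → (4.171,2.000)–(4.406,1.000)
cell (4,2): code 1100 → (4.909,3.000)–(4.171,2.000)
cell (4,3): code 1000 → (5.000,3.065)–(4.909,3.000)
cell (5,0): code 0110 → (5.000,0.486)–(6.000,0.461)
cell (5,3): code 1001 → (6.000,3.092)–(5.000,3.065)
cell (6,0): code 0010 → (6.000,0.461)–(6.651,1.000)
cell (6,1): code 0011 → (6.651,1.000)–(6.892,2.000)
cell (6,2): code 0011 → (6.892,2.000)–(6.135,3.000)
cell (6,3): code 0001 → (6.135,3.000)–(6.000,3.092)
total: 10 segments, chained into 1 closed loop(s), length Σ = 8.459130

segments=10 loops=1 length=8.459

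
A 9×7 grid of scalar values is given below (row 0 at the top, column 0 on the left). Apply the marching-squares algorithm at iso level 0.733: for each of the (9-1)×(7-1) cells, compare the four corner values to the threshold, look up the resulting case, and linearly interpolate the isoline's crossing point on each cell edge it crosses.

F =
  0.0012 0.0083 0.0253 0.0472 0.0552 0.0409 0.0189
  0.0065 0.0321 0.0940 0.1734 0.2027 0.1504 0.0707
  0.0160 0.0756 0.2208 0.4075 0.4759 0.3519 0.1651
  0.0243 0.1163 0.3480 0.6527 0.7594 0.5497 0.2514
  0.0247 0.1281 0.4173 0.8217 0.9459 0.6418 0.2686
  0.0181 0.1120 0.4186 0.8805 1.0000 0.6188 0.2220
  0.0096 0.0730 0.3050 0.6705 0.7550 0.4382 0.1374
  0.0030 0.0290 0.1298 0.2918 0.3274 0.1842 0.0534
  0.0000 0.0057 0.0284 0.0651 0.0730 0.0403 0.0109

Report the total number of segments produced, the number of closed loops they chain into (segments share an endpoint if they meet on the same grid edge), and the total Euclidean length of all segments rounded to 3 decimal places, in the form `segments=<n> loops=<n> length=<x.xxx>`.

cell (2,3): code 0100 → (2.907,4.000)–(3.000,3.753)
cell (2,4): code 1000 → (3.000,4.126)–(2.907,4.000)
cell (3,2): code 0100 → (3.475,3.000)–(4.000,2.781)
cell (3,3): code 1110 → (3.000,3.753)–(3.475,3.000)
cell (3,4): code 1001 → (4.000,4.700)–(3.000,4.126)
cell (4,2): code 0110 → (4.000,2.781)–(5.000,2.681)
cell (4,4): code 1001 → (5.000,4.700)–(4.000,4.700)
cell (5,2): code 0010 → (5.000,2.681)–(5.702,3.000)
cell (5,3): code 0111 → (5.702,3.000)–(6.000,3.740)
cell (5,4): code 1001 → (6.000,4.069)–(5.000,4.700)
cell (6,3): code 0010 → (6.000,3.740)–(6.051,4.000)
cell (6,4): code 0001 → (6.051,4.000)–(6.000,4.069)
total: 12 segments, chained into 1 closed loop(s), length Σ = 8.141023

segments=12 loops=1 length=8.141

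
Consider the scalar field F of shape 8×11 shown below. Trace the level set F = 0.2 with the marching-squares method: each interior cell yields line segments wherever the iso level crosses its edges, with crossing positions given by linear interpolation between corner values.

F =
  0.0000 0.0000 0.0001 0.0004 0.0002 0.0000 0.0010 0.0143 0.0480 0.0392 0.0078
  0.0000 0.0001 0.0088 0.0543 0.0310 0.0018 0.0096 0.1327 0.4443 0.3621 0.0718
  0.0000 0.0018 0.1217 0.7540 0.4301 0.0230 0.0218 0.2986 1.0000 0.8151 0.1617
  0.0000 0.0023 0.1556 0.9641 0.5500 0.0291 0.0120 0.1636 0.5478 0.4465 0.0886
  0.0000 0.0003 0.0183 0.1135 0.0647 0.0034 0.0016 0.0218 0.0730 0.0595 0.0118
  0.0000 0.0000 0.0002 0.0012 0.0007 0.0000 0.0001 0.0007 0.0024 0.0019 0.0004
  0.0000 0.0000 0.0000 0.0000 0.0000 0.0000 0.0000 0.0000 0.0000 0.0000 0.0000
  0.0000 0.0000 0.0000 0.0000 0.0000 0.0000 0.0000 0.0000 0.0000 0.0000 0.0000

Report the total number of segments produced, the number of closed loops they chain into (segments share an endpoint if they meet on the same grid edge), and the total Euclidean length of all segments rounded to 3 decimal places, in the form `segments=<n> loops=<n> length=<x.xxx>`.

segments=20 loops=2 length=18.539

cell (0,7): code 0100 → (0.384,8.000)–(1.000,7.216)
cell (0,8): code 1100 → (0.498,9.000)–(0.384,8.000)
cell (0,9): code 1000 → (1.000,9.558)–(0.498,9.000)
cell (1,2): code 0100 → (1.208,3.000)–(2.000,2.124)
cell (1,3): code 1100 → (1.423,4.000)–(1.208,3.000)
cell (1,4): code 1000 → (2.000,4.565)–(1.423,4.000)
cell (1,6): code 0100 → (1.406,7.000)–(2.000,6.644)
cell (1,7): code 1110 → (1.000,7.216)–(1.406,7.000)
cell (1,9): code 1001 → (2.000,9.941)–(1.000,9.558)
cell (2,2): code 0110 → (2.000,2.124)–(3.000,2.055)
cell (2,4): code 1001 → (3.000,4.672)–(2.000,4.565)
cell (2,6): code 0010 → (2.000,6.644)–(2.730,7.000)
cell (2,7): code 0111 → (2.730,7.000)–(3.000,7.095)
cell (2,9): code 1001 → (3.000,9.689)–(2.000,9.941)
cell (3,2): code 0010 → (3.000,2.055)–(3.898,3.000)
cell (3,3): code 0011 → (3.898,3.000)–(3.721,4.000)
cell (3,4): code 0001 → (3.721,4.000)–(3.000,4.672)
cell (3,7): code 0010 → (3.000,7.095)–(3.733,8.000)
cell (3,8): code 0011 → (3.733,8.000)–(3.637,9.000)
cell (3,9): code 0001 → (3.637,9.000)–(3.000,9.689)
total: 20 segments, chained into 2 closed loop(s), length Σ = 18.539475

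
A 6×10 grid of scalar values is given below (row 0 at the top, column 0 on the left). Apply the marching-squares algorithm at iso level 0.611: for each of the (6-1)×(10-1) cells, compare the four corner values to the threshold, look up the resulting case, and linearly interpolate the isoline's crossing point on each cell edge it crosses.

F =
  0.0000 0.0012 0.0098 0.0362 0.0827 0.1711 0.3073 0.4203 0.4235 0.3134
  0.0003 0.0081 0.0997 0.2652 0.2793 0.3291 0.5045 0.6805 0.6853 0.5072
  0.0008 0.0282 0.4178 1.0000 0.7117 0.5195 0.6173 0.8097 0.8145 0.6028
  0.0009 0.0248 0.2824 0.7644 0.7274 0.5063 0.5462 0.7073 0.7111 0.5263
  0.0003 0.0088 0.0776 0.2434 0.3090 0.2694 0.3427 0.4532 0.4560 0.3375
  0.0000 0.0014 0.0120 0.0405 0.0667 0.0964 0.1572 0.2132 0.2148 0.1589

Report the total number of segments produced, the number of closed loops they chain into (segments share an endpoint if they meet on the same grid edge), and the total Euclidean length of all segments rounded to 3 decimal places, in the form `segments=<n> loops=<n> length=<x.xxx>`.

segments=20 loops=2 length=15.451

cell (0,6): code 0100 → (0.733,7.000)–(1.000,6.605)
cell (0,7): code 1100 → (0.716,8.000)–(0.733,7.000)
cell (0,8): code 1000 → (1.000,8.417)–(0.716,8.000)
cell (1,2): code 0100 → (1.471,3.000)–(2.000,2.332)
cell (1,3): code 1100 → (1.767,4.000)–(1.471,3.000)
cell (1,4): code 1000 → (2.000,4.524)–(1.767,4.000)
cell (1,5): code 0100 → (1.944,6.000)–(2.000,5.936)
cell (1,6): code 1110 → (1.000,6.605)–(1.944,6.000)
cell (1,8): code 1001 → (2.000,8.961)–(1.000,8.417)
cell (2,2): code 0110 → (2.000,2.332)–(3.000,2.682)
cell (2,4): code 1001 → (3.000,4.526)–(2.000,4.524)
cell (2,5): code 0010 → (2.000,5.936)–(2.089,6.000)
cell (2,6): code 0111 → (2.089,6.000)–(3.000,6.402)
cell (2,8): code 1001 → (3.000,8.542)–(2.000,8.961)
cell (3,2): code 0010 → (3.000,2.682)–(3.294,3.000)
cell (3,3): code 0011 → (3.294,3.000)–(3.278,4.000)
cell (3,4): code 0001 → (3.278,4.000)–(3.000,4.526)
cell (3,6): code 0010 → (3.000,6.402)–(3.379,7.000)
cell (3,7): code 0011 → (3.379,7.000)–(3.392,8.000)
cell (3,8): code 0001 → (3.392,8.000)–(3.000,8.542)
total: 20 segments, chained into 2 closed loop(s), length Σ = 15.450952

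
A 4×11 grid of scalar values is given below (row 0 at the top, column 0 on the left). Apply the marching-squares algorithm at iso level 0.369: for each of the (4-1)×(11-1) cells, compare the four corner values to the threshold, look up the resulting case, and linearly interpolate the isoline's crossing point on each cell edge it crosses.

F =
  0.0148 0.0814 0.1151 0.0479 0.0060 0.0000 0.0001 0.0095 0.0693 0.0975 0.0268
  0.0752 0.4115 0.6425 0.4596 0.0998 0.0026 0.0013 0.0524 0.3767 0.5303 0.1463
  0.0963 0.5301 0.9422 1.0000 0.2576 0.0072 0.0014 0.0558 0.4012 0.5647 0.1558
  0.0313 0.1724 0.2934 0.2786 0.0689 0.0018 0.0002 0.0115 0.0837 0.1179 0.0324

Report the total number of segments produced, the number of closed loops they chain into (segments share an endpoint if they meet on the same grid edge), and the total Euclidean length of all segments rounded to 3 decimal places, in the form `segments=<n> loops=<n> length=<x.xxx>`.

cell (0,0): code 0100 → (0.871,1.000)–(1.000,0.874)
cell (0,1): code 1100 → (0.481,2.000)–(0.871,1.000)
cell (0,2): code 1100 → (0.780,3.000)–(0.481,2.000)
cell (0,3): code 1000 → (1.000,3.252)–(0.780,3.000)
cell (0,7): code 0100 → (0.975,8.000)–(1.000,7.976)
cell (0,8): code 1100 → (0.627,9.000)–(0.975,8.000)
cell (0,9): code 1000 → (1.000,9.420)–(0.627,9.000)
cell (1,0): code 0110 → (1.000,0.874)–(2.000,0.629)
cell (1,3): code 1001 → (2.000,3.850)–(1.000,3.252)
cell (1,7): code 0110 → (1.000,7.976)–(2.000,7.907)
cell (1,9): code 1001 → (2.000,9.479)–(1.000,9.420)
cell (2,0): code 0010 → (2.000,0.629)–(2.450,1.000)
cell (2,1): code 0011 → (2.450,1.000)–(2.883,2.000)
cell (2,2): code 0011 → (2.883,2.000)–(2.875,3.000)
cell (2,3): code 0001 → (2.875,3.000)–(2.000,3.850)
cell (2,7): code 0010 → (2.000,7.907)–(2.101,8.000)
cell (2,8): code 0011 → (2.101,8.000)–(2.438,9.000)
cell (2,9): code 0001 → (2.438,9.000)–(2.000,9.479)
total: 18 segments, chained into 2 closed loop(s), length Σ = 14.220250

segments=18 loops=2 length=14.220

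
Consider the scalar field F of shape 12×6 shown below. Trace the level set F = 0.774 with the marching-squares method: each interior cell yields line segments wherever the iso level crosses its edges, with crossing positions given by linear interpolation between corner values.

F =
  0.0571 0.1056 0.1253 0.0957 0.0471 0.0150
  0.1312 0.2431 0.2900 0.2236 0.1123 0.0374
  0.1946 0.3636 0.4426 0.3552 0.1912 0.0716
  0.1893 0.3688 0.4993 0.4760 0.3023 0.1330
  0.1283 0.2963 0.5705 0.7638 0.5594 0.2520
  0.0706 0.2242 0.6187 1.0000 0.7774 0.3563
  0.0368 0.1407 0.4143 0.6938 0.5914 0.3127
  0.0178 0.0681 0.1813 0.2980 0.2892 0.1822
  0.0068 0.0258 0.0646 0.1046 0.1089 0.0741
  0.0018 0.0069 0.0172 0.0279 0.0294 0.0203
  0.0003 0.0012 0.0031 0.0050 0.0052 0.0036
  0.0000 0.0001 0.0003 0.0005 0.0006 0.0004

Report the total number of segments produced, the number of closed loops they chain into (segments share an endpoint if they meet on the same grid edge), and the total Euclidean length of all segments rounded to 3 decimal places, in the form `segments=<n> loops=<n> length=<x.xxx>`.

segments=6 loops=1 length=4.715

cell (4,2): code 0100 → (4.043,3.000)–(5.000,2.407)
cell (4,3): code 1100 → (4.984,4.000)–(4.043,3.000)
cell (4,4): code 1000 → (5.000,4.008)–(4.984,4.000)
cell (5,2): code 0010 → (5.000,2.407)–(5.738,3.000)
cell (5,3): code 0011 → (5.738,3.000)–(5.018,4.000)
cell (5,4): code 0001 → (5.018,4.000)–(5.000,4.008)
total: 6 segments, chained into 1 closed loop(s), length Σ = 4.715072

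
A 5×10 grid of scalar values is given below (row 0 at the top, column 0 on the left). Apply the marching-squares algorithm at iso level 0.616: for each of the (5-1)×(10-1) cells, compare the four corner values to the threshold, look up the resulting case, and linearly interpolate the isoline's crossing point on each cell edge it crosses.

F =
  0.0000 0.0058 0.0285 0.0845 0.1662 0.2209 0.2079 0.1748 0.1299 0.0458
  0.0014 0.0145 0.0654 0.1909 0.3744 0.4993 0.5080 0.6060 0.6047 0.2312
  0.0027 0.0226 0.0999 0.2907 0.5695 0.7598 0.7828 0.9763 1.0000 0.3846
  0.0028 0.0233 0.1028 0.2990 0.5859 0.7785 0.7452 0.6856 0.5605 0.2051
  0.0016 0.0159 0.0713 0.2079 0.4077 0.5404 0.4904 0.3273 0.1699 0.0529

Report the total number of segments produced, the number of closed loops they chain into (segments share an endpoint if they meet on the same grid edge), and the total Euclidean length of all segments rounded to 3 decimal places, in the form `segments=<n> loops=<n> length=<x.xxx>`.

cell (1,4): code 0100 → (1.448,5.000)–(2.000,4.244)
cell (1,5): code 1100 → (1.393,6.000)–(1.448,5.000)
cell (1,6): code 1100 → (1.027,7.000)–(1.393,6.000)
cell (1,7): code 1100 → (1.029,8.000)–(1.027,7.000)
cell (1,8): code 1000 → (2.000,8.624)–(1.029,8.000)
cell (2,4): code 0110 → (2.000,4.244)–(3.000,4.156)
cell (2,7): code 1011 → (3.000,7.556)–(2.874,8.000)
cell (2,8): code 0001 → (2.874,8.000)–(2.000,8.624)
cell (3,4): code 0010 → (3.000,4.156)–(3.682,5.000)
cell (3,5): code 0011 → (3.682,5.000)–(3.507,6.000)
cell (3,6): code 0011 → (3.507,6.000)–(3.194,7.000)
cell (3,7): code 0001 → (3.194,7.000)–(3.000,7.556)
total: 12 segments, chained into 1 closed loop(s), length Σ = 11.433084

segments=12 loops=1 length=11.433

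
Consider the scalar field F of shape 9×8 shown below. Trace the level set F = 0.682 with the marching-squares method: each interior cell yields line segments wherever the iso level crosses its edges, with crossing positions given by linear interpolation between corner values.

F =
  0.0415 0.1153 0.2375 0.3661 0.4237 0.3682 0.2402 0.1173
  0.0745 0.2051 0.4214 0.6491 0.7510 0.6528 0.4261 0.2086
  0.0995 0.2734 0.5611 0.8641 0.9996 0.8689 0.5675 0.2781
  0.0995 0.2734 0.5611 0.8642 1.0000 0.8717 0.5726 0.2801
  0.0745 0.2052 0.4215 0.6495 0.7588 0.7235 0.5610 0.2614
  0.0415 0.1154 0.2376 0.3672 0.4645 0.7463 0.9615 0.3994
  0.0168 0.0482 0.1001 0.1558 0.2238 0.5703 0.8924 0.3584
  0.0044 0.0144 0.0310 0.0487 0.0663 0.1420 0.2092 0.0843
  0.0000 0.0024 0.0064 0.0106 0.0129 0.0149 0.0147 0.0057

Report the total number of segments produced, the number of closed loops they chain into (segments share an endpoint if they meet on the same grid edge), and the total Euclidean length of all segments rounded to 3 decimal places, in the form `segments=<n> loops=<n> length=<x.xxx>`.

segments=20 loops=1 length=15.533

cell (0,3): code 0100 → (0.789,4.000)–(1.000,3.323)
cell (0,4): code 1000 → (1.000,4.703)–(0.789,4.000)
cell (1,2): code 0100 → (1.153,3.000)–(2.000,2.399)
cell (1,3): code 1110 → (1.000,3.323)–(1.153,3.000)
cell (1,4): code 1101 → (1.135,5.000)–(1.000,4.703)
cell (1,5): code 1000 → (2.000,5.620)–(1.135,5.000)
cell (2,2): code 0110 → (2.000,2.399)–(3.000,2.399)
cell (2,5): code 1001 → (3.000,5.634)–(2.000,5.620)
cell (3,2): code 0010 → (3.000,2.399)–(3.849,3.000)
cell (3,3): code 0111 → (3.849,3.000)–(4.000,3.297)
cell (3,5): code 1001 → (4.000,5.255)–(3.000,5.634)
cell (4,3): code 0010 → (4.000,3.297)–(4.261,4.000)
cell (4,4): code 0111 → (4.261,4.000)–(5.000,4.772)
cell (4,5): code 1101 → (4.302,6.000)–(4.000,5.255)
cell (4,6): code 1000 → (5.000,6.497)–(4.302,6.000)
cell (5,4): code 0010 → (5.000,4.772)–(5.365,5.000)
cell (5,5): code 0111 → (5.365,5.000)–(6.000,5.347)
cell (5,6): code 1001 → (6.000,6.394)–(5.000,6.497)
cell (6,5): code 0010 → (6.000,5.347)–(6.308,6.000)
cell (6,6): code 0001 → (6.308,6.000)–(6.000,6.394)
total: 20 segments, chained into 1 closed loop(s), length Σ = 15.532667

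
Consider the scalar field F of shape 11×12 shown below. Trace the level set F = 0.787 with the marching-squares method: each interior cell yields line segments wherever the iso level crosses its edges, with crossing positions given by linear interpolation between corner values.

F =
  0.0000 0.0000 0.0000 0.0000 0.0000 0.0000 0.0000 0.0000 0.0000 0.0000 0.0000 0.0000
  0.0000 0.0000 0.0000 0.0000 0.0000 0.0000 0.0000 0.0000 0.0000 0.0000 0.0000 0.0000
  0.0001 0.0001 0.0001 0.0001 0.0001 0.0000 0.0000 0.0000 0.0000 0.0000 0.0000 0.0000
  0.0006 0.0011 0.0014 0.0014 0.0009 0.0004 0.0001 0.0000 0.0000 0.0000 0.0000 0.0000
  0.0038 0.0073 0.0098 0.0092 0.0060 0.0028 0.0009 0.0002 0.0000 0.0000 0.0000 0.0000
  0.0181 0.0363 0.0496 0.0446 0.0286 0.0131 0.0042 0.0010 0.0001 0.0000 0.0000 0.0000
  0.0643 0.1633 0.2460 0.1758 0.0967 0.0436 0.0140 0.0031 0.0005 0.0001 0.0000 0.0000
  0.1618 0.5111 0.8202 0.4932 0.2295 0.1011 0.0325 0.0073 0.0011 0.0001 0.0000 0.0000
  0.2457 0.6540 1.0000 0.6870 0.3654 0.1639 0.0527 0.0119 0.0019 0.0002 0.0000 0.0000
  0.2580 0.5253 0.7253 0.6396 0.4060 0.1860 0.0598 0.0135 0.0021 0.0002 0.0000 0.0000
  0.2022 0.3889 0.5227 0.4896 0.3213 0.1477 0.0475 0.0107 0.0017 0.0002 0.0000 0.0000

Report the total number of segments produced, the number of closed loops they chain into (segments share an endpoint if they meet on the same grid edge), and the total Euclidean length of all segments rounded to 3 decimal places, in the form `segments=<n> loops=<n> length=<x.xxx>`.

segments=6 loops=1 length=4.538

cell (6,1): code 0100 → (6.942,2.000)–(7.000,1.893)
cell (6,2): code 1000 → (7.000,2.102)–(6.942,2.000)
cell (7,1): code 0110 → (7.000,1.893)–(8.000,1.384)
cell (7,2): code 1001 → (8.000,2.681)–(7.000,2.102)
cell (8,1): code 0010 → (8.000,1.384)–(8.775,2.000)
cell (8,2): code 0001 → (8.775,2.000)–(8.000,2.681)
total: 6 segments, chained into 1 closed loop(s), length Σ = 4.537777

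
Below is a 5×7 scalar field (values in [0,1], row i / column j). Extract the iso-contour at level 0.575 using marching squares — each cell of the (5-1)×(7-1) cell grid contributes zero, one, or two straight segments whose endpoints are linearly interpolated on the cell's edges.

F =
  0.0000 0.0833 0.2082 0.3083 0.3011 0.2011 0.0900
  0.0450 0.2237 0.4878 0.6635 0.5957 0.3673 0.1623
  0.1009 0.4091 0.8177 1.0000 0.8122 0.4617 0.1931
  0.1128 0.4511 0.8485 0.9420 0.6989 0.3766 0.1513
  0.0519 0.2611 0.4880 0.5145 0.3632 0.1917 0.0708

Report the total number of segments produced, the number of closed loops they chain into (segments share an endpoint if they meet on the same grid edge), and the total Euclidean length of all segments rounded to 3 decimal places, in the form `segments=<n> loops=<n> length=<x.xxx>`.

segments=12 loops=1 length=10.081

cell (0,2): code 0100 → (0.751,3.000)–(1.000,2.496)
cell (0,3): code 1100 → (0.930,4.000)–(0.751,3.000)
cell (0,4): code 1000 → (1.000,4.091)–(0.930,4.000)
cell (1,1): code 0100 → (1.264,2.000)–(2.000,1.406)
cell (1,2): code 1110 → (1.000,2.496)–(1.264,2.000)
cell (1,4): code 1001 → (2.000,4.677)–(1.000,4.091)
cell (2,1): code 0110 → (2.000,1.406)–(3.000,1.312)
cell (2,4): code 1001 → (3.000,4.384)–(2.000,4.677)
cell (3,1): code 0010 → (3.000,1.312)–(3.759,2.000)
cell (3,2): code 0011 → (3.759,2.000)–(3.858,3.000)
cell (3,3): code 0011 → (3.858,3.000)–(3.369,4.000)
cell (3,4): code 0001 → (3.369,4.000)–(3.000,4.384)
total: 12 segments, chained into 1 closed loop(s), length Σ = 10.081269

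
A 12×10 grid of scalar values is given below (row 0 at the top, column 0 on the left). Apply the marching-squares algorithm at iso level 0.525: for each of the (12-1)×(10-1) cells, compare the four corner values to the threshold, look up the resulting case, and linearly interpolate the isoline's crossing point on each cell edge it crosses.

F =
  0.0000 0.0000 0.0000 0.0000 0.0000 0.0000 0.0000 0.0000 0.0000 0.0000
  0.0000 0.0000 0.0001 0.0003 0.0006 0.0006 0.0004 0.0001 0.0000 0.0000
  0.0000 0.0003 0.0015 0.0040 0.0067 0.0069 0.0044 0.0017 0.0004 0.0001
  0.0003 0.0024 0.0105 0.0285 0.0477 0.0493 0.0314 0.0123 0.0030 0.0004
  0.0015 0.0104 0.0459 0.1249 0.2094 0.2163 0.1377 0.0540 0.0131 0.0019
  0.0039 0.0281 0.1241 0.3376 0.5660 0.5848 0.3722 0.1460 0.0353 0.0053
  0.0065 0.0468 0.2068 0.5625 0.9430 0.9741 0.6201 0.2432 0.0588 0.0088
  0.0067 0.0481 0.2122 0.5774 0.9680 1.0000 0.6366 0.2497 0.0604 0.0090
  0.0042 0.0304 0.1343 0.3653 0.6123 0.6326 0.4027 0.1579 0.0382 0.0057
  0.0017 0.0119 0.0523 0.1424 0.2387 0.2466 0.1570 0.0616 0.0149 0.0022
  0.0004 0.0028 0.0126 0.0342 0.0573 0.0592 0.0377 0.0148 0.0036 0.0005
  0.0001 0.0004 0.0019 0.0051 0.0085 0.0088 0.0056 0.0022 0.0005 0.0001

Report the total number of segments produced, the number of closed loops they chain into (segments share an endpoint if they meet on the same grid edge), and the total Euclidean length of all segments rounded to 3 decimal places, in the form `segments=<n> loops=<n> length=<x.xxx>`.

cell (4,3): code 0100 → (4.885,4.000)–(5.000,3.820)
cell (4,4): code 1100 → (4.838,5.000)–(4.885,4.000)
cell (4,5): code 1000 → (5.000,5.281)–(4.838,5.000)
cell (5,2): code 0100 → (5.833,3.000)–(6.000,2.895)
cell (5,3): code 1110 → (5.000,3.820)–(5.833,3.000)
cell (5,5): code 1101 → (5.616,6.000)–(5.000,5.281)
cell (5,6): code 1000 → (6.000,6.252)–(5.616,6.000)
cell (6,2): code 0110 → (6.000,2.895)–(7.000,2.857)
cell (6,6): code 1001 → (7.000,6.288)–(6.000,6.252)
cell (7,2): code 0010 → (7.000,2.857)–(7.247,3.000)
cell (7,3): code 0111 → (7.247,3.000)–(8.000,3.647)
cell (7,5): code 1011 → (8.000,5.468)–(7.477,6.000)
cell (7,6): code 0001 → (7.477,6.000)–(7.000,6.288)
cell (8,3): code 0010 → (8.000,3.647)–(8.234,4.000)
cell (8,4): code 0011 → (8.234,4.000)–(8.279,5.000)
cell (8,5): code 0001 → (8.279,5.000)–(8.000,5.468)
total: 16 segments, chained into 1 closed loop(s), length Σ = 10.864160

segments=16 loops=1 length=10.864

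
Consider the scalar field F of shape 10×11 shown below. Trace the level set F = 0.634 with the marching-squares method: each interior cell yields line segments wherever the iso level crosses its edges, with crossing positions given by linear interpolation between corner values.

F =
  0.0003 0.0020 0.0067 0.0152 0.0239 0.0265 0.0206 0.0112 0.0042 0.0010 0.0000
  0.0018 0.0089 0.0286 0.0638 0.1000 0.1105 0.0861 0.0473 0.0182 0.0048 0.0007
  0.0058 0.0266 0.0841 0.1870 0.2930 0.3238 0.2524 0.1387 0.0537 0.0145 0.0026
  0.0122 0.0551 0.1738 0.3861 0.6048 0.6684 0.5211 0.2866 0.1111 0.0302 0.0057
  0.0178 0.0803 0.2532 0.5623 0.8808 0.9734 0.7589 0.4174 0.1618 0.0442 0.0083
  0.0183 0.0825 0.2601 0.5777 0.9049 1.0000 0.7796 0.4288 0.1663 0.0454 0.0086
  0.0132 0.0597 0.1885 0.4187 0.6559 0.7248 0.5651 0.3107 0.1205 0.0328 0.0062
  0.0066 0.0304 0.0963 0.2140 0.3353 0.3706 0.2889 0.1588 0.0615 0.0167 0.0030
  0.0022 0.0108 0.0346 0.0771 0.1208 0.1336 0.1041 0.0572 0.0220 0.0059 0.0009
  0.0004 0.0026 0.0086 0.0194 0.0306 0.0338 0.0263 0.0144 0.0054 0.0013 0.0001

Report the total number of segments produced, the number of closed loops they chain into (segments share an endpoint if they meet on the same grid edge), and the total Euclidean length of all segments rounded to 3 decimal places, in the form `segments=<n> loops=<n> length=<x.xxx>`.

segments=14 loops=1 length=10.334

cell (2,4): code 0100 → (2.900,5.000)–(3.000,4.459)
cell (2,5): code 1000 → (3.000,5.234)–(2.900,5.000)
cell (3,3): code 0100 → (3.106,4.000)–(4.000,3.225)
cell (3,4): code 1110 → (3.000,4.459)–(3.106,4.000)
cell (3,5): code 1101 → (3.475,6.000)–(3.000,5.234)
cell (3,6): code 1000 → (4.000,6.366)–(3.475,6.000)
cell (4,3): code 0110 → (4.000,3.225)–(5.000,3.172)
cell (4,6): code 1001 → (5.000,6.415)–(4.000,6.366)
cell (5,3): code 0110 → (5.000,3.172)–(6.000,3.908)
cell (5,5): code 1011 → (6.000,5.569)–(5.679,6.000)
cell (5,6): code 0001 → (5.679,6.000)–(5.000,6.415)
cell (6,3): code 0010 → (6.000,3.908)–(6.068,4.000)
cell (6,4): code 0011 → (6.068,4.000)–(6.256,5.000)
cell (6,5): code 0001 → (6.256,5.000)–(6.000,5.569)
total: 14 segments, chained into 1 closed loop(s), length Σ = 10.333602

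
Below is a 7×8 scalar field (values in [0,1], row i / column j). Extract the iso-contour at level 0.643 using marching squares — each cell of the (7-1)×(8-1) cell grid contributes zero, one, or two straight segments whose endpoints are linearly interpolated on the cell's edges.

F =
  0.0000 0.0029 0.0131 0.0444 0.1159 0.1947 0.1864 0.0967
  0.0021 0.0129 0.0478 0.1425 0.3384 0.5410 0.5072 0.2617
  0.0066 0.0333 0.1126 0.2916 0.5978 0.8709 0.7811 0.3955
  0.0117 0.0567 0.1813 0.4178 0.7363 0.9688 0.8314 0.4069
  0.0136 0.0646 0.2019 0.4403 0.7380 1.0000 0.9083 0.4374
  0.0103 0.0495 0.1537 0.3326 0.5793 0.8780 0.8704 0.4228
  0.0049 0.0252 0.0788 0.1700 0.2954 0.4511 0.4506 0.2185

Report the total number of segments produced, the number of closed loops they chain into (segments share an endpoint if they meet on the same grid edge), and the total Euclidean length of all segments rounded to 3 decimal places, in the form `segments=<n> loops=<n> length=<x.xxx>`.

cell (1,4): code 0100 → (1.309,5.000)–(2.000,4.166)
cell (1,5): code 1100 → (1.496,6.000)–(1.309,5.000)
cell (1,6): code 1000 → (2.000,6.358)–(1.496,6.000)
cell (2,3): code 0100 → (2.326,4.000)–(3.000,3.707)
cell (2,4): code 1110 → (2.000,4.166)–(2.326,4.000)
cell (2,6): code 1001 → (3.000,6.444)–(2.000,6.358)
cell (3,3): code 0110 → (3.000,3.707)–(4.000,3.681)
cell (3,6): code 1001 → (4.000,6.563)–(3.000,6.444)
cell (4,3): code 0010 → (4.000,3.681)–(4.599,4.000)
cell (4,4): code 0111 → (4.599,4.000)–(5.000,4.213)
cell (4,6): code 1001 → (5.000,6.508)–(4.000,6.563)
cell (5,4): code 0010 → (5.000,4.213)–(5.550,5.000)
cell (5,5): code 0011 → (5.550,5.000)–(5.542,6.000)
cell (5,6): code 0001 → (5.542,6.000)–(5.000,6.508)
total: 14 segments, chained into 1 closed loop(s), length Σ = 11.667986

segments=14 loops=1 length=11.668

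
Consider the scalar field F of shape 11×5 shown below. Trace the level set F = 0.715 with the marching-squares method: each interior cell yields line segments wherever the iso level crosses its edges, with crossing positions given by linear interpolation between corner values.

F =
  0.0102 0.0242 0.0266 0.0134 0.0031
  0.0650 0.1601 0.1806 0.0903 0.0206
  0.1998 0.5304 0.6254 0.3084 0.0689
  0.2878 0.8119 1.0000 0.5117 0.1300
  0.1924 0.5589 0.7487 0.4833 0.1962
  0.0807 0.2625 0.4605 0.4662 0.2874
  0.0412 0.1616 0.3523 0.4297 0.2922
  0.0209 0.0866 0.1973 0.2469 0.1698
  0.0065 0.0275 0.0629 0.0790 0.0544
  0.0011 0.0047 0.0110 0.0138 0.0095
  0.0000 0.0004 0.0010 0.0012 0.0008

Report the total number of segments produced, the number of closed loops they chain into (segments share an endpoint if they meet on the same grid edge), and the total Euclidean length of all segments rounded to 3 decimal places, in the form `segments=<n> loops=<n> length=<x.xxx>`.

cell (2,0): code 0100 → (2.656,1.000)–(3.000,0.815)
cell (2,1): code 1100 → (2.239,2.000)–(2.656,1.000)
cell (2,2): code 1000 → (3.000,2.584)–(2.239,2.000)
cell (3,0): code 0010 → (3.000,0.815)–(3.383,1.000)
cell (3,1): code 0111 → (3.383,1.000)–(4.000,1.822)
cell (3,2): code 1001 → (4.000,2.127)–(3.000,2.584)
cell (4,1): code 0010 → (4.000,1.822)–(4.117,2.000)
cell (4,2): code 0001 → (4.117,2.000)–(4.000,2.127)
total: 8 segments, chained into 1 closed loop(s), length Σ = 5.370950

segments=8 loops=1 length=5.371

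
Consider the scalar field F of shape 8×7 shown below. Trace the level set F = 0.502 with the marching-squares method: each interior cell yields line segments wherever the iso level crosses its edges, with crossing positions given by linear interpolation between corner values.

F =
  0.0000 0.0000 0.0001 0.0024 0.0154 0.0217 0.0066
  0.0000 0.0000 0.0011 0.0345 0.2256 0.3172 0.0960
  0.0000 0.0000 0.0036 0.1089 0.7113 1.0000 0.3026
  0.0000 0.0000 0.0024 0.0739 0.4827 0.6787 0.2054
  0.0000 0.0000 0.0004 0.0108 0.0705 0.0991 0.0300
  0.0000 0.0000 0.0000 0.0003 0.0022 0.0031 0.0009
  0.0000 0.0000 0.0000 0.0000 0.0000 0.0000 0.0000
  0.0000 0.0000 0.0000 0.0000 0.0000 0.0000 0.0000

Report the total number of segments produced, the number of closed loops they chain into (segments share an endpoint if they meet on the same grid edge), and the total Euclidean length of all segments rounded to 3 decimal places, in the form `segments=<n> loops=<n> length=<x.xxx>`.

segments=8 loops=1 length=6.217

cell (1,3): code 0100 → (1.569,4.000)–(2.000,3.653)
cell (1,4): code 1100 → (1.271,5.000)–(1.569,4.000)
cell (1,5): code 1000 → (2.000,5.714)–(1.271,5.000)
cell (2,3): code 0010 → (2.000,3.653)–(2.916,4.000)
cell (2,4): code 0111 → (2.916,4.000)–(3.000,4.098)
cell (2,5): code 1001 → (3.000,5.373)–(2.000,5.714)
cell (3,4): code 0010 → (3.000,4.098)–(3.305,5.000)
cell (3,5): code 0001 → (3.305,5.000)–(3.000,5.373)
total: 8 segments, chained into 1 closed loop(s), length Σ = 6.216972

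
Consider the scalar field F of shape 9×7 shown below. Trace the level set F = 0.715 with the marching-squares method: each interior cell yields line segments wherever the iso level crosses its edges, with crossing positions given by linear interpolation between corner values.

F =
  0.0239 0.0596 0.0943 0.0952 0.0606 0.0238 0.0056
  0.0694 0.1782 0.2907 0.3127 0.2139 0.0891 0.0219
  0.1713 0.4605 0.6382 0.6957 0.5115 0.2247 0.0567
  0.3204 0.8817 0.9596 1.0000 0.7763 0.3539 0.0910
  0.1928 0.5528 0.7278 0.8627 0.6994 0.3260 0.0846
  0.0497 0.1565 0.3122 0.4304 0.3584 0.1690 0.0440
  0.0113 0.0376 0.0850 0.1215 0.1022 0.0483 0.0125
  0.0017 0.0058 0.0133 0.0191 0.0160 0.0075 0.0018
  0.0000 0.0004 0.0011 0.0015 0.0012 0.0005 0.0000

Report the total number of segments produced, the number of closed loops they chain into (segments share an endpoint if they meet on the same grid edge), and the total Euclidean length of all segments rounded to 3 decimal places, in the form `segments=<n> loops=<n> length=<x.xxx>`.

cell (2,0): code 0100 → (2.604,1.000)–(3.000,0.703)
cell (2,1): code 1100 → (2.239,2.000)–(2.604,1.000)
cell (2,2): code 1100 → (2.063,3.000)–(2.239,2.000)
cell (2,3): code 1100 → (2.769,4.000)–(2.063,3.000)
cell (2,4): code 1000 → (3.000,4.145)–(2.769,4.000)
cell (3,0): code 0010 → (3.000,0.703)–(3.507,1.000)
cell (3,1): code 0111 → (3.507,1.000)–(4.000,1.927)
cell (3,3): code 1011 → (4.000,3.904)–(3.797,4.000)
cell (3,4): code 0001 → (3.797,4.000)–(3.000,4.145)
cell (4,1): code 0010 → (4.000,1.927)–(4.031,2.000)
cell (4,2): code 0011 → (4.031,2.000)–(4.342,3.000)
cell (4,3): code 0001 → (4.342,3.000)–(4.000,3.904)
total: 12 segments, chained into 1 closed loop(s), length Σ = 8.836745

segments=12 loops=1 length=8.837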